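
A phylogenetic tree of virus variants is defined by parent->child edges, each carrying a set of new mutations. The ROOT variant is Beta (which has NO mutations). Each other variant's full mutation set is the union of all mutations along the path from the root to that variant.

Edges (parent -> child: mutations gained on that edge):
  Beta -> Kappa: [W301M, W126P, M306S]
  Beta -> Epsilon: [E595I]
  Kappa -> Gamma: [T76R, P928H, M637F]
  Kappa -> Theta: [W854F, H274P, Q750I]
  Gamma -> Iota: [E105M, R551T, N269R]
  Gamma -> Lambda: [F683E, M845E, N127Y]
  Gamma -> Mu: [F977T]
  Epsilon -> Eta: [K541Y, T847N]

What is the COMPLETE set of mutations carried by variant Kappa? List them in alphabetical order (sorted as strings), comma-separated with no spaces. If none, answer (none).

At Beta: gained [] -> total []
At Kappa: gained ['W301M', 'W126P', 'M306S'] -> total ['M306S', 'W126P', 'W301M']

Answer: M306S,W126P,W301M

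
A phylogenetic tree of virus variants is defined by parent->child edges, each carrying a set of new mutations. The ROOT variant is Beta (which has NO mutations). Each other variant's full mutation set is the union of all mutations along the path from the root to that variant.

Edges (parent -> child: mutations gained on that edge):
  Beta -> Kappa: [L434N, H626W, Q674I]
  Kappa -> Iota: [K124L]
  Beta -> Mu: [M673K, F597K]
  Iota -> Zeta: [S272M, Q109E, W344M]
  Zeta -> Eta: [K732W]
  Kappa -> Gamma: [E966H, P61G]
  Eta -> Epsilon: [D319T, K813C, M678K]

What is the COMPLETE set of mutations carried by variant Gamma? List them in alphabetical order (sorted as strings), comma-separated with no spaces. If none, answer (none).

At Beta: gained [] -> total []
At Kappa: gained ['L434N', 'H626W', 'Q674I'] -> total ['H626W', 'L434N', 'Q674I']
At Gamma: gained ['E966H', 'P61G'] -> total ['E966H', 'H626W', 'L434N', 'P61G', 'Q674I']

Answer: E966H,H626W,L434N,P61G,Q674I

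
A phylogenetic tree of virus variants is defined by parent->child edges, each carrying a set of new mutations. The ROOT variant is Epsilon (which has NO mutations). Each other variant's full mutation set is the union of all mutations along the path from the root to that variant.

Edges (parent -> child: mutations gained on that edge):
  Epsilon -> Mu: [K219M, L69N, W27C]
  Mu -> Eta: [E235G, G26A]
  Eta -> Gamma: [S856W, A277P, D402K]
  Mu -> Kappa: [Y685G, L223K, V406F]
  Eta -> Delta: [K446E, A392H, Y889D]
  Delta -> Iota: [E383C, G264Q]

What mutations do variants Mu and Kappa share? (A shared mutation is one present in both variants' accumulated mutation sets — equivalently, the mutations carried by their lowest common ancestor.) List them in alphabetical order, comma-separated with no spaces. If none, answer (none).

Answer: K219M,L69N,W27C

Derivation:
Accumulating mutations along path to Mu:
  At Epsilon: gained [] -> total []
  At Mu: gained ['K219M', 'L69N', 'W27C'] -> total ['K219M', 'L69N', 'W27C']
Mutations(Mu) = ['K219M', 'L69N', 'W27C']
Accumulating mutations along path to Kappa:
  At Epsilon: gained [] -> total []
  At Mu: gained ['K219M', 'L69N', 'W27C'] -> total ['K219M', 'L69N', 'W27C']
  At Kappa: gained ['Y685G', 'L223K', 'V406F'] -> total ['K219M', 'L223K', 'L69N', 'V406F', 'W27C', 'Y685G']
Mutations(Kappa) = ['K219M', 'L223K', 'L69N', 'V406F', 'W27C', 'Y685G']
Intersection: ['K219M', 'L69N', 'W27C'] ∩ ['K219M', 'L223K', 'L69N', 'V406F', 'W27C', 'Y685G'] = ['K219M', 'L69N', 'W27C']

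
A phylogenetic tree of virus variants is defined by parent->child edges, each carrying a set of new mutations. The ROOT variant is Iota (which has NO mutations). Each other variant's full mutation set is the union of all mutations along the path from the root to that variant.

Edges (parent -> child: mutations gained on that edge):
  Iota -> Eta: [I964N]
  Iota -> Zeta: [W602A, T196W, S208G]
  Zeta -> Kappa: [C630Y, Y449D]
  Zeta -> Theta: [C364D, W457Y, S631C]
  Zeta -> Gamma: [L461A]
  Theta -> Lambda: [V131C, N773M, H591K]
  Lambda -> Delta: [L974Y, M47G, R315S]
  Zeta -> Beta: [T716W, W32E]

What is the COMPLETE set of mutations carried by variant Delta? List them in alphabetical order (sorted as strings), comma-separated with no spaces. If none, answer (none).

Answer: C364D,H591K,L974Y,M47G,N773M,R315S,S208G,S631C,T196W,V131C,W457Y,W602A

Derivation:
At Iota: gained [] -> total []
At Zeta: gained ['W602A', 'T196W', 'S208G'] -> total ['S208G', 'T196W', 'W602A']
At Theta: gained ['C364D', 'W457Y', 'S631C'] -> total ['C364D', 'S208G', 'S631C', 'T196W', 'W457Y', 'W602A']
At Lambda: gained ['V131C', 'N773M', 'H591K'] -> total ['C364D', 'H591K', 'N773M', 'S208G', 'S631C', 'T196W', 'V131C', 'W457Y', 'W602A']
At Delta: gained ['L974Y', 'M47G', 'R315S'] -> total ['C364D', 'H591K', 'L974Y', 'M47G', 'N773M', 'R315S', 'S208G', 'S631C', 'T196W', 'V131C', 'W457Y', 'W602A']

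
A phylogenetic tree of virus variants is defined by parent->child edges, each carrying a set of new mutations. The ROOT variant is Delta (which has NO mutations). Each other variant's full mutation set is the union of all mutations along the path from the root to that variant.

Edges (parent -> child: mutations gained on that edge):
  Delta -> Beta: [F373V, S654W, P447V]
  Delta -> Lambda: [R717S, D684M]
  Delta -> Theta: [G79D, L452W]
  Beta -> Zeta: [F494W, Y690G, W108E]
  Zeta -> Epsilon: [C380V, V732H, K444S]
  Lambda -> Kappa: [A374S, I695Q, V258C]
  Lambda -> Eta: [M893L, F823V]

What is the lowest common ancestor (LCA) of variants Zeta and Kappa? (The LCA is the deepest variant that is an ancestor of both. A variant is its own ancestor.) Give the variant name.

Answer: Delta

Derivation:
Path from root to Zeta: Delta -> Beta -> Zeta
  ancestors of Zeta: {Delta, Beta, Zeta}
Path from root to Kappa: Delta -> Lambda -> Kappa
  ancestors of Kappa: {Delta, Lambda, Kappa}
Common ancestors: {Delta}
Walk up from Kappa: Kappa (not in ancestors of Zeta), Lambda (not in ancestors of Zeta), Delta (in ancestors of Zeta)
Deepest common ancestor (LCA) = Delta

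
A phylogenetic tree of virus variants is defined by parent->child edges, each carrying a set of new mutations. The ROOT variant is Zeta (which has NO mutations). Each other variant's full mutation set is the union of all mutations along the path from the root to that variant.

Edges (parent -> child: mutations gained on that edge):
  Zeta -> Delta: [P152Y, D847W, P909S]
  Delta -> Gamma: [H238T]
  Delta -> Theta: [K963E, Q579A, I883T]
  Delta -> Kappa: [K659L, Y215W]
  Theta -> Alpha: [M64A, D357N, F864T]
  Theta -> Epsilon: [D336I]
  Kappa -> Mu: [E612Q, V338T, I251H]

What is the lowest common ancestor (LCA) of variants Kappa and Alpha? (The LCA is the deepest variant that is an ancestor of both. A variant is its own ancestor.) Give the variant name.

Path from root to Kappa: Zeta -> Delta -> Kappa
  ancestors of Kappa: {Zeta, Delta, Kappa}
Path from root to Alpha: Zeta -> Delta -> Theta -> Alpha
  ancestors of Alpha: {Zeta, Delta, Theta, Alpha}
Common ancestors: {Zeta, Delta}
Walk up from Alpha: Alpha (not in ancestors of Kappa), Theta (not in ancestors of Kappa), Delta (in ancestors of Kappa), Zeta (in ancestors of Kappa)
Deepest common ancestor (LCA) = Delta

Answer: Delta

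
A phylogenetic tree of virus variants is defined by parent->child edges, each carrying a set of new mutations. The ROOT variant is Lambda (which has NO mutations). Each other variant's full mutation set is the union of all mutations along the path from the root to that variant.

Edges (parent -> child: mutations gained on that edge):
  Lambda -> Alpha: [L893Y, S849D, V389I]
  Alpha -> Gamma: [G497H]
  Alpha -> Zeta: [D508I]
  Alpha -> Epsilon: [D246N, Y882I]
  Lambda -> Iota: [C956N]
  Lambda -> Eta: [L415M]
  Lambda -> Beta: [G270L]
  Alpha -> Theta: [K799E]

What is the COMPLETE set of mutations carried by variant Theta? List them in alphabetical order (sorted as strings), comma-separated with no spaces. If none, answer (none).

At Lambda: gained [] -> total []
At Alpha: gained ['L893Y', 'S849D', 'V389I'] -> total ['L893Y', 'S849D', 'V389I']
At Theta: gained ['K799E'] -> total ['K799E', 'L893Y', 'S849D', 'V389I']

Answer: K799E,L893Y,S849D,V389I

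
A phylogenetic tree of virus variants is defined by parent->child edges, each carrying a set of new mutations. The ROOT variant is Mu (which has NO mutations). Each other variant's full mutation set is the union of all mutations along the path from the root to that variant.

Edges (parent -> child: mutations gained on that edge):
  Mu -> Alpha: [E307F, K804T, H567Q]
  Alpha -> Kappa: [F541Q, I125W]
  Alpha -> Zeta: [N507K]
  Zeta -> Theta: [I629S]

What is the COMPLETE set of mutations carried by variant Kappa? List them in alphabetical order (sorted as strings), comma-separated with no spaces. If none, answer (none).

At Mu: gained [] -> total []
At Alpha: gained ['E307F', 'K804T', 'H567Q'] -> total ['E307F', 'H567Q', 'K804T']
At Kappa: gained ['F541Q', 'I125W'] -> total ['E307F', 'F541Q', 'H567Q', 'I125W', 'K804T']

Answer: E307F,F541Q,H567Q,I125W,K804T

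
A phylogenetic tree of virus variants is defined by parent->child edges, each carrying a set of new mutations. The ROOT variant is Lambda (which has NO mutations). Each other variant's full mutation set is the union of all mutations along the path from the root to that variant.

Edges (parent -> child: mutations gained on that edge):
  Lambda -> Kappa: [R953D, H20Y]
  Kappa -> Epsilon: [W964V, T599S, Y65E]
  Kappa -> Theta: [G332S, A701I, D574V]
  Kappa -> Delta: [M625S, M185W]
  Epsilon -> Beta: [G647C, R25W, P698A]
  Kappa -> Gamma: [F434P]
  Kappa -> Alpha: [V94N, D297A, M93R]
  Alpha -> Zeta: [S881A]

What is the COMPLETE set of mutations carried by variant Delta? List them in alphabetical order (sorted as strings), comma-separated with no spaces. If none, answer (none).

At Lambda: gained [] -> total []
At Kappa: gained ['R953D', 'H20Y'] -> total ['H20Y', 'R953D']
At Delta: gained ['M625S', 'M185W'] -> total ['H20Y', 'M185W', 'M625S', 'R953D']

Answer: H20Y,M185W,M625S,R953D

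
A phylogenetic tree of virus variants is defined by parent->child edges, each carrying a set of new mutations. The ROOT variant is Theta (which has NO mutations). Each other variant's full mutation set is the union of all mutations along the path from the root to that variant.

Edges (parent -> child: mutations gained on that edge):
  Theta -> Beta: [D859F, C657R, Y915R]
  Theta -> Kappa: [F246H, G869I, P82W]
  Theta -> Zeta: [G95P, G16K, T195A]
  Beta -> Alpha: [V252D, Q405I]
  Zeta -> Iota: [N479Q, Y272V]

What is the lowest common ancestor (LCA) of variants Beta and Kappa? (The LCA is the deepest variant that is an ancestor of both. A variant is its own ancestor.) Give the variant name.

Answer: Theta

Derivation:
Path from root to Beta: Theta -> Beta
  ancestors of Beta: {Theta, Beta}
Path from root to Kappa: Theta -> Kappa
  ancestors of Kappa: {Theta, Kappa}
Common ancestors: {Theta}
Walk up from Kappa: Kappa (not in ancestors of Beta), Theta (in ancestors of Beta)
Deepest common ancestor (LCA) = Theta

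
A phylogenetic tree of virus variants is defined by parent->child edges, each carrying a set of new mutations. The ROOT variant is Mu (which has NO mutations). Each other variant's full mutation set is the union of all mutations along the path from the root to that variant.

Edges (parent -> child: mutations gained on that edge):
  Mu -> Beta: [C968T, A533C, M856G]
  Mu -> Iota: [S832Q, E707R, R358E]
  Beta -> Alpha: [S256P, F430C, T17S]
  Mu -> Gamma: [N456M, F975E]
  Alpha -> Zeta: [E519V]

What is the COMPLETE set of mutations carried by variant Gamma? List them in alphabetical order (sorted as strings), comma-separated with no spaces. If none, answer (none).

At Mu: gained [] -> total []
At Gamma: gained ['N456M', 'F975E'] -> total ['F975E', 'N456M']

Answer: F975E,N456M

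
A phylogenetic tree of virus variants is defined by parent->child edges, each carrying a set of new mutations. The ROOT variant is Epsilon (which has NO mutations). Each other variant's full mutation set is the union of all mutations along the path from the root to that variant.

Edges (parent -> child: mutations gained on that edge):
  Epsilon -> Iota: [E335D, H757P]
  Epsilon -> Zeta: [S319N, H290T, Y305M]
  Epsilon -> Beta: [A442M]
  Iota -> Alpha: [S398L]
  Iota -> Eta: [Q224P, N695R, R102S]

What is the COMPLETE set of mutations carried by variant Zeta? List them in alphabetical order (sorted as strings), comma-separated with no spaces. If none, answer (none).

Answer: H290T,S319N,Y305M

Derivation:
At Epsilon: gained [] -> total []
At Zeta: gained ['S319N', 'H290T', 'Y305M'] -> total ['H290T', 'S319N', 'Y305M']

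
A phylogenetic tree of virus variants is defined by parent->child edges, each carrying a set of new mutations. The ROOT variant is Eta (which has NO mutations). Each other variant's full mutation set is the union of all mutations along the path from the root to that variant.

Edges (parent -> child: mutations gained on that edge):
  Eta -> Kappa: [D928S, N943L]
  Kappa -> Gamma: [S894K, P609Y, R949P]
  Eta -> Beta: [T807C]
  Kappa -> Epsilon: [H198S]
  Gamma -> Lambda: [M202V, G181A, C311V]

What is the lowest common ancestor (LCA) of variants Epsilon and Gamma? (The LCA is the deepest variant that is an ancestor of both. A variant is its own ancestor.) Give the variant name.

Path from root to Epsilon: Eta -> Kappa -> Epsilon
  ancestors of Epsilon: {Eta, Kappa, Epsilon}
Path from root to Gamma: Eta -> Kappa -> Gamma
  ancestors of Gamma: {Eta, Kappa, Gamma}
Common ancestors: {Eta, Kappa}
Walk up from Gamma: Gamma (not in ancestors of Epsilon), Kappa (in ancestors of Epsilon), Eta (in ancestors of Epsilon)
Deepest common ancestor (LCA) = Kappa

Answer: Kappa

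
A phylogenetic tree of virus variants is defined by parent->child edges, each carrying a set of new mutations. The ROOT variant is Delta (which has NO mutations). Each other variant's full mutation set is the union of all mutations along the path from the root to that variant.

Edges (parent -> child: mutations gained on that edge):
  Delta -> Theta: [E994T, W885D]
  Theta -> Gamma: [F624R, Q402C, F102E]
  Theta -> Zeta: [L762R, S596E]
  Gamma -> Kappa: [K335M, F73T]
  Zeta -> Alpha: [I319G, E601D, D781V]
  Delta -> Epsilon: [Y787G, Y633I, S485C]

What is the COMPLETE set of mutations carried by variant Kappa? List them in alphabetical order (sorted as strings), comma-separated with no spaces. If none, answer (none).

At Delta: gained [] -> total []
At Theta: gained ['E994T', 'W885D'] -> total ['E994T', 'W885D']
At Gamma: gained ['F624R', 'Q402C', 'F102E'] -> total ['E994T', 'F102E', 'F624R', 'Q402C', 'W885D']
At Kappa: gained ['K335M', 'F73T'] -> total ['E994T', 'F102E', 'F624R', 'F73T', 'K335M', 'Q402C', 'W885D']

Answer: E994T,F102E,F624R,F73T,K335M,Q402C,W885D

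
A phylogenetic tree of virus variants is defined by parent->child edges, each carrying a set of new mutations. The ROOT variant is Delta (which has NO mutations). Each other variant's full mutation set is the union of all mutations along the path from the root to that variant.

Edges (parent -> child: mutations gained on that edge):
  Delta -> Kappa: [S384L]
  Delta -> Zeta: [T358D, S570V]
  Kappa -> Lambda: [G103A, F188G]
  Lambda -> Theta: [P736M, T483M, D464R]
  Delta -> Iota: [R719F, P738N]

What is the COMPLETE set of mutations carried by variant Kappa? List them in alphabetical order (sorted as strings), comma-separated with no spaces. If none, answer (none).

At Delta: gained [] -> total []
At Kappa: gained ['S384L'] -> total ['S384L']

Answer: S384L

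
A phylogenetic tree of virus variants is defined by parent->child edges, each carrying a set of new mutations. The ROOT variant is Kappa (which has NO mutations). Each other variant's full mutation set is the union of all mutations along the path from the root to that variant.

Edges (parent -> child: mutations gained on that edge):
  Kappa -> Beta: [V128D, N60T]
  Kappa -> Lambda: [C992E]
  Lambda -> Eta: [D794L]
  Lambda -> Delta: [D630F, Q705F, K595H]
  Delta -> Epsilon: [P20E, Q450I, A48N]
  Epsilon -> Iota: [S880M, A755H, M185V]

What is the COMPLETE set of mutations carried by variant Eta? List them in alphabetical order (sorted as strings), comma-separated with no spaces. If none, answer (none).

At Kappa: gained [] -> total []
At Lambda: gained ['C992E'] -> total ['C992E']
At Eta: gained ['D794L'] -> total ['C992E', 'D794L']

Answer: C992E,D794L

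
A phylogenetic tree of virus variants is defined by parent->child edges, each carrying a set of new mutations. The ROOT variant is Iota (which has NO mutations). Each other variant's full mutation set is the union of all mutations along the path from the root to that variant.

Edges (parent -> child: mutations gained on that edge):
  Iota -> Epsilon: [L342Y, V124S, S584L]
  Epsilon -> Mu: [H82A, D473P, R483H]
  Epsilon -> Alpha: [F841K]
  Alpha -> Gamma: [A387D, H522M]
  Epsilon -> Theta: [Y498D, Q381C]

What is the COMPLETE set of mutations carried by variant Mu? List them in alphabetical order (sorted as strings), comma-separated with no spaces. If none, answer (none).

At Iota: gained [] -> total []
At Epsilon: gained ['L342Y', 'V124S', 'S584L'] -> total ['L342Y', 'S584L', 'V124S']
At Mu: gained ['H82A', 'D473P', 'R483H'] -> total ['D473P', 'H82A', 'L342Y', 'R483H', 'S584L', 'V124S']

Answer: D473P,H82A,L342Y,R483H,S584L,V124S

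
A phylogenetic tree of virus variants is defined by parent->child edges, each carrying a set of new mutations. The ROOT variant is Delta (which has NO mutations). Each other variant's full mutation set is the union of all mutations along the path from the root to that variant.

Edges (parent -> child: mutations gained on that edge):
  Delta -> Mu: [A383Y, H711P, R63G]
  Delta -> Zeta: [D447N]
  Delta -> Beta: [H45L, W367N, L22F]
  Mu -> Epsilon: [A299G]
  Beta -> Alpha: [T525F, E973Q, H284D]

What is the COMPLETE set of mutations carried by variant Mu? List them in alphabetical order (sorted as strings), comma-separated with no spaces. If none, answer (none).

At Delta: gained [] -> total []
At Mu: gained ['A383Y', 'H711P', 'R63G'] -> total ['A383Y', 'H711P', 'R63G']

Answer: A383Y,H711P,R63G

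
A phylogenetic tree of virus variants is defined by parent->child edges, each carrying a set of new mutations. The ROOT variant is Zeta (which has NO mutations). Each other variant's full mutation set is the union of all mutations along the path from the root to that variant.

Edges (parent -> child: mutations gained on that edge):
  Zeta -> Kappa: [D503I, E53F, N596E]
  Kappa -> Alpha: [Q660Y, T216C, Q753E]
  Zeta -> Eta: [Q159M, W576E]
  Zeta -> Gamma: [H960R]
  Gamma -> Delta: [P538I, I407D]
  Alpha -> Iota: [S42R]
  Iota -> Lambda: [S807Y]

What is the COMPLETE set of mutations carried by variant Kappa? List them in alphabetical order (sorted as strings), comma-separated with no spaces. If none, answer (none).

Answer: D503I,E53F,N596E

Derivation:
At Zeta: gained [] -> total []
At Kappa: gained ['D503I', 'E53F', 'N596E'] -> total ['D503I', 'E53F', 'N596E']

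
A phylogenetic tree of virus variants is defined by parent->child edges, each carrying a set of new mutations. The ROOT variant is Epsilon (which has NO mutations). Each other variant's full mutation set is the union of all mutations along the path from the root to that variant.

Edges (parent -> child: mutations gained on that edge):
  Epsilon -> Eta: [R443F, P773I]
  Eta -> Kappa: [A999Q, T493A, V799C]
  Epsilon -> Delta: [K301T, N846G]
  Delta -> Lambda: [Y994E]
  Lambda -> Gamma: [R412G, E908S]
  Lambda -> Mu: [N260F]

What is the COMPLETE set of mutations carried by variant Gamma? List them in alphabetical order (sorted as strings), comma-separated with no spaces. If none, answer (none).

At Epsilon: gained [] -> total []
At Delta: gained ['K301T', 'N846G'] -> total ['K301T', 'N846G']
At Lambda: gained ['Y994E'] -> total ['K301T', 'N846G', 'Y994E']
At Gamma: gained ['R412G', 'E908S'] -> total ['E908S', 'K301T', 'N846G', 'R412G', 'Y994E']

Answer: E908S,K301T,N846G,R412G,Y994E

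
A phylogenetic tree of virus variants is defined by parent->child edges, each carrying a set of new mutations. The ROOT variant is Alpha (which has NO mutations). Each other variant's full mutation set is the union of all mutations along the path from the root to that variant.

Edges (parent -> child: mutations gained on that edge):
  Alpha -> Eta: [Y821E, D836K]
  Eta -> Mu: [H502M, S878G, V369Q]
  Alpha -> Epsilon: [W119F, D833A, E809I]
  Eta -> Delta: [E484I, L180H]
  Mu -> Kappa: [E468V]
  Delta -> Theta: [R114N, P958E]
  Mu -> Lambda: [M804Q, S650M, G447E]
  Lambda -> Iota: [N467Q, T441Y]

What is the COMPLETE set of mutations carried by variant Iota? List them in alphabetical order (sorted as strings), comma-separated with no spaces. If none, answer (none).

Answer: D836K,G447E,H502M,M804Q,N467Q,S650M,S878G,T441Y,V369Q,Y821E

Derivation:
At Alpha: gained [] -> total []
At Eta: gained ['Y821E', 'D836K'] -> total ['D836K', 'Y821E']
At Mu: gained ['H502M', 'S878G', 'V369Q'] -> total ['D836K', 'H502M', 'S878G', 'V369Q', 'Y821E']
At Lambda: gained ['M804Q', 'S650M', 'G447E'] -> total ['D836K', 'G447E', 'H502M', 'M804Q', 'S650M', 'S878G', 'V369Q', 'Y821E']
At Iota: gained ['N467Q', 'T441Y'] -> total ['D836K', 'G447E', 'H502M', 'M804Q', 'N467Q', 'S650M', 'S878G', 'T441Y', 'V369Q', 'Y821E']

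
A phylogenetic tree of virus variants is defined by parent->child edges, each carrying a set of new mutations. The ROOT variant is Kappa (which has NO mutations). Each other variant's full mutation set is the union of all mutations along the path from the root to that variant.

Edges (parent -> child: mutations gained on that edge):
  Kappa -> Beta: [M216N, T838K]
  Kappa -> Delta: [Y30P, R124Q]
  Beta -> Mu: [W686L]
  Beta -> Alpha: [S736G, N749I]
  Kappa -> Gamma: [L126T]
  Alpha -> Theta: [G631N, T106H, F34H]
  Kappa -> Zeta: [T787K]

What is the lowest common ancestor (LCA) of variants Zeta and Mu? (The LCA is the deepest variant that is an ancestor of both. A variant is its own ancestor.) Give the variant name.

Path from root to Zeta: Kappa -> Zeta
  ancestors of Zeta: {Kappa, Zeta}
Path from root to Mu: Kappa -> Beta -> Mu
  ancestors of Mu: {Kappa, Beta, Mu}
Common ancestors: {Kappa}
Walk up from Mu: Mu (not in ancestors of Zeta), Beta (not in ancestors of Zeta), Kappa (in ancestors of Zeta)
Deepest common ancestor (LCA) = Kappa

Answer: Kappa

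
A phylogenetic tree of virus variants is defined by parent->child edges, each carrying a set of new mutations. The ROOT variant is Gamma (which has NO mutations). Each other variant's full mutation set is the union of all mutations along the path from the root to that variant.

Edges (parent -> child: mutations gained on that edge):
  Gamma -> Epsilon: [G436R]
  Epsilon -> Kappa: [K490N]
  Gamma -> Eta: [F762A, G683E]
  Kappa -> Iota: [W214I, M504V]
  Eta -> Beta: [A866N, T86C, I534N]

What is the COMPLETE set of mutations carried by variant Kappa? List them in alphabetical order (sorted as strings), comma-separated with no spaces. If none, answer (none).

At Gamma: gained [] -> total []
At Epsilon: gained ['G436R'] -> total ['G436R']
At Kappa: gained ['K490N'] -> total ['G436R', 'K490N']

Answer: G436R,K490N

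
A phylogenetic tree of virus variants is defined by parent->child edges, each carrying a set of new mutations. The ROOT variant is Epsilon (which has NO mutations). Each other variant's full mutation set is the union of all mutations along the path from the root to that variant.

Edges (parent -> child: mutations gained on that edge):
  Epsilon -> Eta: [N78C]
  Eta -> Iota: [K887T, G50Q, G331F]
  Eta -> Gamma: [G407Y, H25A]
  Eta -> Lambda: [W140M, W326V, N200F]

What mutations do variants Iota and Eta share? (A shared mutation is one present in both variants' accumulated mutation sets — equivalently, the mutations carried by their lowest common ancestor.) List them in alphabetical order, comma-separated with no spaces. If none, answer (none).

Accumulating mutations along path to Iota:
  At Epsilon: gained [] -> total []
  At Eta: gained ['N78C'] -> total ['N78C']
  At Iota: gained ['K887T', 'G50Q', 'G331F'] -> total ['G331F', 'G50Q', 'K887T', 'N78C']
Mutations(Iota) = ['G331F', 'G50Q', 'K887T', 'N78C']
Accumulating mutations along path to Eta:
  At Epsilon: gained [] -> total []
  At Eta: gained ['N78C'] -> total ['N78C']
Mutations(Eta) = ['N78C']
Intersection: ['G331F', 'G50Q', 'K887T', 'N78C'] ∩ ['N78C'] = ['N78C']

Answer: N78C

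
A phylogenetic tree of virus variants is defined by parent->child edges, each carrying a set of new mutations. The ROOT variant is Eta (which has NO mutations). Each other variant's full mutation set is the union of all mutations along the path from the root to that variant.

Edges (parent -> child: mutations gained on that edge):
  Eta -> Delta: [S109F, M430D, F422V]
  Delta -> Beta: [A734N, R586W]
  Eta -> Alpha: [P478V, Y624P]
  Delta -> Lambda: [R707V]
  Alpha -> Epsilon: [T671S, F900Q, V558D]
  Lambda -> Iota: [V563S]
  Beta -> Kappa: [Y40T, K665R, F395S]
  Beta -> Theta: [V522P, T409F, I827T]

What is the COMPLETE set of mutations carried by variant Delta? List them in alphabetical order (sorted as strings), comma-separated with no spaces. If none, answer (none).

At Eta: gained [] -> total []
At Delta: gained ['S109F', 'M430D', 'F422V'] -> total ['F422V', 'M430D', 'S109F']

Answer: F422V,M430D,S109F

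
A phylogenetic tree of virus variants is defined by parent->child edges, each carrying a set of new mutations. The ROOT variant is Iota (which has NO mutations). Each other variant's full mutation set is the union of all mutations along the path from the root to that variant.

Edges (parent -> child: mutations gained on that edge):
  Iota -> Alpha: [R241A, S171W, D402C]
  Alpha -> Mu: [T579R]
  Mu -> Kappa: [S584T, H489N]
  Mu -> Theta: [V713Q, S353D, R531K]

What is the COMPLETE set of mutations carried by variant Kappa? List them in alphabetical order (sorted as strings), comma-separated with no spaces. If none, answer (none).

Answer: D402C,H489N,R241A,S171W,S584T,T579R

Derivation:
At Iota: gained [] -> total []
At Alpha: gained ['R241A', 'S171W', 'D402C'] -> total ['D402C', 'R241A', 'S171W']
At Mu: gained ['T579R'] -> total ['D402C', 'R241A', 'S171W', 'T579R']
At Kappa: gained ['S584T', 'H489N'] -> total ['D402C', 'H489N', 'R241A', 'S171W', 'S584T', 'T579R']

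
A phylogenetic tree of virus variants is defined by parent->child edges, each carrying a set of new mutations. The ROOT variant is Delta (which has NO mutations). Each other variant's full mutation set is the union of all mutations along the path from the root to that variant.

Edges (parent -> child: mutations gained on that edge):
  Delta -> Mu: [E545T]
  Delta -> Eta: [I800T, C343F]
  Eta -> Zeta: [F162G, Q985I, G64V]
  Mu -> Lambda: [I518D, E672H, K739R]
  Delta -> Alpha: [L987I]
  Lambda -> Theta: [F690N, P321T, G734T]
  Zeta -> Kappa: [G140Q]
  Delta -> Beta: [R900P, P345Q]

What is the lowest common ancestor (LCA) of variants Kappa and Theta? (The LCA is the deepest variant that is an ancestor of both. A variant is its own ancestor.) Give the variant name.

Answer: Delta

Derivation:
Path from root to Kappa: Delta -> Eta -> Zeta -> Kappa
  ancestors of Kappa: {Delta, Eta, Zeta, Kappa}
Path from root to Theta: Delta -> Mu -> Lambda -> Theta
  ancestors of Theta: {Delta, Mu, Lambda, Theta}
Common ancestors: {Delta}
Walk up from Theta: Theta (not in ancestors of Kappa), Lambda (not in ancestors of Kappa), Mu (not in ancestors of Kappa), Delta (in ancestors of Kappa)
Deepest common ancestor (LCA) = Delta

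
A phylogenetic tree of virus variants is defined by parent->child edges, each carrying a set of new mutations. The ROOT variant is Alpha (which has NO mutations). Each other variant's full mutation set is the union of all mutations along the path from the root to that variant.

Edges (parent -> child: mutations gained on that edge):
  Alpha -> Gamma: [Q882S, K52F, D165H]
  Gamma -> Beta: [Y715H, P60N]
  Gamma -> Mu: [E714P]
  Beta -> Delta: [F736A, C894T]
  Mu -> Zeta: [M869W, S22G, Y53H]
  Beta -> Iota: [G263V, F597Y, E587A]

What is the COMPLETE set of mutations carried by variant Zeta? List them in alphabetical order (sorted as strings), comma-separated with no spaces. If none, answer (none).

At Alpha: gained [] -> total []
At Gamma: gained ['Q882S', 'K52F', 'D165H'] -> total ['D165H', 'K52F', 'Q882S']
At Mu: gained ['E714P'] -> total ['D165H', 'E714P', 'K52F', 'Q882S']
At Zeta: gained ['M869W', 'S22G', 'Y53H'] -> total ['D165H', 'E714P', 'K52F', 'M869W', 'Q882S', 'S22G', 'Y53H']

Answer: D165H,E714P,K52F,M869W,Q882S,S22G,Y53H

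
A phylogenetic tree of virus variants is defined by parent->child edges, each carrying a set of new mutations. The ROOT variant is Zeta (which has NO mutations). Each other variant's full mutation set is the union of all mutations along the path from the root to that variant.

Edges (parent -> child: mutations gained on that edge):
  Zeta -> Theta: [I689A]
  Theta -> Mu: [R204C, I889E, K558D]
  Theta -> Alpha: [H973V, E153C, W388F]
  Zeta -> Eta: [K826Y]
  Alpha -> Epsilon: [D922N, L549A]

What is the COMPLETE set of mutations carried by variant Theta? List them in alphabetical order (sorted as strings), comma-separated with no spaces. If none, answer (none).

At Zeta: gained [] -> total []
At Theta: gained ['I689A'] -> total ['I689A']

Answer: I689A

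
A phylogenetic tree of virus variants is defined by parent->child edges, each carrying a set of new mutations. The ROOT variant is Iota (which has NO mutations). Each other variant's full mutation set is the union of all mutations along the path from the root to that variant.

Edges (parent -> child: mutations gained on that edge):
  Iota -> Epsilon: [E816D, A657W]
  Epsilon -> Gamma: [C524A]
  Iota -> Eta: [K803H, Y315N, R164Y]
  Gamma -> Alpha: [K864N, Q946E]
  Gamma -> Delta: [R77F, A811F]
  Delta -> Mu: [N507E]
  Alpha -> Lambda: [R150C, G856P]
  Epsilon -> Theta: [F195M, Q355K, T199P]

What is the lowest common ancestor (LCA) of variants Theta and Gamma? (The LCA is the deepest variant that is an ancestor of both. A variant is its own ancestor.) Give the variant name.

Answer: Epsilon

Derivation:
Path from root to Theta: Iota -> Epsilon -> Theta
  ancestors of Theta: {Iota, Epsilon, Theta}
Path from root to Gamma: Iota -> Epsilon -> Gamma
  ancestors of Gamma: {Iota, Epsilon, Gamma}
Common ancestors: {Iota, Epsilon}
Walk up from Gamma: Gamma (not in ancestors of Theta), Epsilon (in ancestors of Theta), Iota (in ancestors of Theta)
Deepest common ancestor (LCA) = Epsilon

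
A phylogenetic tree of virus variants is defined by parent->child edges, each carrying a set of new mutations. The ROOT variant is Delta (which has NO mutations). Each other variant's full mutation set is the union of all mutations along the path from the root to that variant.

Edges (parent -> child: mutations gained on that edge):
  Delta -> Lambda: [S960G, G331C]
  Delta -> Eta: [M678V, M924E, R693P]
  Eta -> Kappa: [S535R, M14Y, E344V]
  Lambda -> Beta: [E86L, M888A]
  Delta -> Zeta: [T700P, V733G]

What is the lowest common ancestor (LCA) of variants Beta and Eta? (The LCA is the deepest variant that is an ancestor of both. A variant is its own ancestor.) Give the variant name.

Answer: Delta

Derivation:
Path from root to Beta: Delta -> Lambda -> Beta
  ancestors of Beta: {Delta, Lambda, Beta}
Path from root to Eta: Delta -> Eta
  ancestors of Eta: {Delta, Eta}
Common ancestors: {Delta}
Walk up from Eta: Eta (not in ancestors of Beta), Delta (in ancestors of Beta)
Deepest common ancestor (LCA) = Delta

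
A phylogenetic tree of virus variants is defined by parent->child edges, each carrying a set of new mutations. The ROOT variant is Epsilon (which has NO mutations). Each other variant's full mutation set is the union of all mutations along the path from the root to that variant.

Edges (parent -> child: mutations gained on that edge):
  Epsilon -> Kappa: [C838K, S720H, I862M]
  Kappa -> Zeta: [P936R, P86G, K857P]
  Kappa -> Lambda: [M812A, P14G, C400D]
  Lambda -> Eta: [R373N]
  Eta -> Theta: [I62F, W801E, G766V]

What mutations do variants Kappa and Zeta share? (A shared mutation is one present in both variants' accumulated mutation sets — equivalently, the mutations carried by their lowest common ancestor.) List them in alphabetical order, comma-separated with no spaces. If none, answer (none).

Answer: C838K,I862M,S720H

Derivation:
Accumulating mutations along path to Kappa:
  At Epsilon: gained [] -> total []
  At Kappa: gained ['C838K', 'S720H', 'I862M'] -> total ['C838K', 'I862M', 'S720H']
Mutations(Kappa) = ['C838K', 'I862M', 'S720H']
Accumulating mutations along path to Zeta:
  At Epsilon: gained [] -> total []
  At Kappa: gained ['C838K', 'S720H', 'I862M'] -> total ['C838K', 'I862M', 'S720H']
  At Zeta: gained ['P936R', 'P86G', 'K857P'] -> total ['C838K', 'I862M', 'K857P', 'P86G', 'P936R', 'S720H']
Mutations(Zeta) = ['C838K', 'I862M', 'K857P', 'P86G', 'P936R', 'S720H']
Intersection: ['C838K', 'I862M', 'S720H'] ∩ ['C838K', 'I862M', 'K857P', 'P86G', 'P936R', 'S720H'] = ['C838K', 'I862M', 'S720H']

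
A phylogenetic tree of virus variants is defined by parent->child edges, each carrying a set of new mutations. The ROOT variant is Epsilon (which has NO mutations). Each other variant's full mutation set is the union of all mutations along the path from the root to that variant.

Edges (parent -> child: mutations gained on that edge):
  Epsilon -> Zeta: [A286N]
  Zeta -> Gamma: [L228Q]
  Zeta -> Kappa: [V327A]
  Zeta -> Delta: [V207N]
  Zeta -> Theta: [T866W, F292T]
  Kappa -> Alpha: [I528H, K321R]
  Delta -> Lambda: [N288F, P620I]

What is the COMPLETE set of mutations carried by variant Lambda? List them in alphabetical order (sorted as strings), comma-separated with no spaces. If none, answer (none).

At Epsilon: gained [] -> total []
At Zeta: gained ['A286N'] -> total ['A286N']
At Delta: gained ['V207N'] -> total ['A286N', 'V207N']
At Lambda: gained ['N288F', 'P620I'] -> total ['A286N', 'N288F', 'P620I', 'V207N']

Answer: A286N,N288F,P620I,V207N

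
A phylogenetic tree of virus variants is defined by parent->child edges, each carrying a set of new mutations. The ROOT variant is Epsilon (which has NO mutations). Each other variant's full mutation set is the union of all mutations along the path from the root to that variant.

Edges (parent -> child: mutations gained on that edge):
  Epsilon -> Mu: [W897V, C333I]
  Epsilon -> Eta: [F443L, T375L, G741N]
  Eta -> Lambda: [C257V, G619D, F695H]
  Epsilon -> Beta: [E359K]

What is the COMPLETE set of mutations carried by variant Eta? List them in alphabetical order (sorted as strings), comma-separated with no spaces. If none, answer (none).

At Epsilon: gained [] -> total []
At Eta: gained ['F443L', 'T375L', 'G741N'] -> total ['F443L', 'G741N', 'T375L']

Answer: F443L,G741N,T375L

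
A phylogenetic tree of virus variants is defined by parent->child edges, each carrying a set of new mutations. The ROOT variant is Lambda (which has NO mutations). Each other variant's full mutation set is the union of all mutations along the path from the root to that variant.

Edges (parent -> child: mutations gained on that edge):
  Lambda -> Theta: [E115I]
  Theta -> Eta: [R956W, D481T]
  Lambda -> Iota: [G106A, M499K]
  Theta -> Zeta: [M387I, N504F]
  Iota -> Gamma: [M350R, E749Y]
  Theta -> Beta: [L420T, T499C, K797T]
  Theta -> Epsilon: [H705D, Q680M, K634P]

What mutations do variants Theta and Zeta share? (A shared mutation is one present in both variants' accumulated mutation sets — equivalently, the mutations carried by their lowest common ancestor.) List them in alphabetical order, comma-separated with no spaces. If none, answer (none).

Answer: E115I

Derivation:
Accumulating mutations along path to Theta:
  At Lambda: gained [] -> total []
  At Theta: gained ['E115I'] -> total ['E115I']
Mutations(Theta) = ['E115I']
Accumulating mutations along path to Zeta:
  At Lambda: gained [] -> total []
  At Theta: gained ['E115I'] -> total ['E115I']
  At Zeta: gained ['M387I', 'N504F'] -> total ['E115I', 'M387I', 'N504F']
Mutations(Zeta) = ['E115I', 'M387I', 'N504F']
Intersection: ['E115I'] ∩ ['E115I', 'M387I', 'N504F'] = ['E115I']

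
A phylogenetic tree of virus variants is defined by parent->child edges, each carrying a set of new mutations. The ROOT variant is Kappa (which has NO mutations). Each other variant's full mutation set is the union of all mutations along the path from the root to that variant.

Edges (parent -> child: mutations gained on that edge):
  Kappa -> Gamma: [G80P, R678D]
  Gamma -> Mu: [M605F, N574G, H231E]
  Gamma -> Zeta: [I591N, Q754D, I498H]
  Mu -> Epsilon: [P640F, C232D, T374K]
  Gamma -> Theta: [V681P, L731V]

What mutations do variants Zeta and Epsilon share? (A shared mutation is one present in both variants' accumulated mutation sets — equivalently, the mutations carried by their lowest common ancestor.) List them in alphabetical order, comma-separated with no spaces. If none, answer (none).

Accumulating mutations along path to Zeta:
  At Kappa: gained [] -> total []
  At Gamma: gained ['G80P', 'R678D'] -> total ['G80P', 'R678D']
  At Zeta: gained ['I591N', 'Q754D', 'I498H'] -> total ['G80P', 'I498H', 'I591N', 'Q754D', 'R678D']
Mutations(Zeta) = ['G80P', 'I498H', 'I591N', 'Q754D', 'R678D']
Accumulating mutations along path to Epsilon:
  At Kappa: gained [] -> total []
  At Gamma: gained ['G80P', 'R678D'] -> total ['G80P', 'R678D']
  At Mu: gained ['M605F', 'N574G', 'H231E'] -> total ['G80P', 'H231E', 'M605F', 'N574G', 'R678D']
  At Epsilon: gained ['P640F', 'C232D', 'T374K'] -> total ['C232D', 'G80P', 'H231E', 'M605F', 'N574G', 'P640F', 'R678D', 'T374K']
Mutations(Epsilon) = ['C232D', 'G80P', 'H231E', 'M605F', 'N574G', 'P640F', 'R678D', 'T374K']
Intersection: ['G80P', 'I498H', 'I591N', 'Q754D', 'R678D'] ∩ ['C232D', 'G80P', 'H231E', 'M605F', 'N574G', 'P640F', 'R678D', 'T374K'] = ['G80P', 'R678D']

Answer: G80P,R678D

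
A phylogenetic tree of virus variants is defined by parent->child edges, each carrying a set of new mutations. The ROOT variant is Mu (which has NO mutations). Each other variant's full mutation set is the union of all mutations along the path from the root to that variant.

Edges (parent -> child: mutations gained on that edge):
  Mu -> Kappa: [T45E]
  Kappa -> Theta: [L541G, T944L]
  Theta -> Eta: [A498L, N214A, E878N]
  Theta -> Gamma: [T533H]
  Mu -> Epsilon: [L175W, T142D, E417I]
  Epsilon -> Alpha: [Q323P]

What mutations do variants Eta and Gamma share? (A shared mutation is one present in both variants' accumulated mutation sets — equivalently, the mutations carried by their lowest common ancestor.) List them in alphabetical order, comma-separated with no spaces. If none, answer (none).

Answer: L541G,T45E,T944L

Derivation:
Accumulating mutations along path to Eta:
  At Mu: gained [] -> total []
  At Kappa: gained ['T45E'] -> total ['T45E']
  At Theta: gained ['L541G', 'T944L'] -> total ['L541G', 'T45E', 'T944L']
  At Eta: gained ['A498L', 'N214A', 'E878N'] -> total ['A498L', 'E878N', 'L541G', 'N214A', 'T45E', 'T944L']
Mutations(Eta) = ['A498L', 'E878N', 'L541G', 'N214A', 'T45E', 'T944L']
Accumulating mutations along path to Gamma:
  At Mu: gained [] -> total []
  At Kappa: gained ['T45E'] -> total ['T45E']
  At Theta: gained ['L541G', 'T944L'] -> total ['L541G', 'T45E', 'T944L']
  At Gamma: gained ['T533H'] -> total ['L541G', 'T45E', 'T533H', 'T944L']
Mutations(Gamma) = ['L541G', 'T45E', 'T533H', 'T944L']
Intersection: ['A498L', 'E878N', 'L541G', 'N214A', 'T45E', 'T944L'] ∩ ['L541G', 'T45E', 'T533H', 'T944L'] = ['L541G', 'T45E', 'T944L']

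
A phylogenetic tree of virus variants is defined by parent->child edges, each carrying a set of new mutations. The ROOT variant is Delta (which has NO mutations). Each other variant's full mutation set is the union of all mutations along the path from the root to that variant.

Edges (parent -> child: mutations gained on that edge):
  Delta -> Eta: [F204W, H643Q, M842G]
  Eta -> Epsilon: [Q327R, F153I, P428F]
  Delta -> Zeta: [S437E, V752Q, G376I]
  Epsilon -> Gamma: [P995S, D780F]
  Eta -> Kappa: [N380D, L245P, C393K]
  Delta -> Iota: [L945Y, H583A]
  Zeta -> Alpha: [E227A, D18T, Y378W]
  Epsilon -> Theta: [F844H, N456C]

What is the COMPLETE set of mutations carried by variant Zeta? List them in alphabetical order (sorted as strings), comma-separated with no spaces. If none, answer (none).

At Delta: gained [] -> total []
At Zeta: gained ['S437E', 'V752Q', 'G376I'] -> total ['G376I', 'S437E', 'V752Q']

Answer: G376I,S437E,V752Q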